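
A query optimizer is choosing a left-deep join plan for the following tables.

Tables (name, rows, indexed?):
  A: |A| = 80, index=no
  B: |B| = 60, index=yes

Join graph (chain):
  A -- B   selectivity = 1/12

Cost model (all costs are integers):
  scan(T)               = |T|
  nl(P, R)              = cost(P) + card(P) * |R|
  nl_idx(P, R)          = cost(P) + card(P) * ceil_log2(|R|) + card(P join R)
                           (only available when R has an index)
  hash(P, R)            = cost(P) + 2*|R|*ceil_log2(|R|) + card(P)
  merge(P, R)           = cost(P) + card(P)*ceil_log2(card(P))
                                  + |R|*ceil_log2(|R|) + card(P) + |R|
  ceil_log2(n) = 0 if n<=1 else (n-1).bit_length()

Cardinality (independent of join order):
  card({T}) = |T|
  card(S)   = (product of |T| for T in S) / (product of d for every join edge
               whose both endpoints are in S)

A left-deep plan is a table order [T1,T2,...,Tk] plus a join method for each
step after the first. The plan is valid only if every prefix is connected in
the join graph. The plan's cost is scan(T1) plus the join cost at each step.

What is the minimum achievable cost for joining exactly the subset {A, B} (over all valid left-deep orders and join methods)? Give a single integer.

880

Selinger DP over subsets of {A,B}:
  {A}: scan cost=80, card=80
  {B}: scan cost=60, card=60
  {AB}: card=400; try (B,hash)→880, (B,nl_idx)→960, (A,merge)→1120, (B,merge)→1140, (A,hash)→1240, (A,nl)→4860 …(+1); best=880 via (B,hash)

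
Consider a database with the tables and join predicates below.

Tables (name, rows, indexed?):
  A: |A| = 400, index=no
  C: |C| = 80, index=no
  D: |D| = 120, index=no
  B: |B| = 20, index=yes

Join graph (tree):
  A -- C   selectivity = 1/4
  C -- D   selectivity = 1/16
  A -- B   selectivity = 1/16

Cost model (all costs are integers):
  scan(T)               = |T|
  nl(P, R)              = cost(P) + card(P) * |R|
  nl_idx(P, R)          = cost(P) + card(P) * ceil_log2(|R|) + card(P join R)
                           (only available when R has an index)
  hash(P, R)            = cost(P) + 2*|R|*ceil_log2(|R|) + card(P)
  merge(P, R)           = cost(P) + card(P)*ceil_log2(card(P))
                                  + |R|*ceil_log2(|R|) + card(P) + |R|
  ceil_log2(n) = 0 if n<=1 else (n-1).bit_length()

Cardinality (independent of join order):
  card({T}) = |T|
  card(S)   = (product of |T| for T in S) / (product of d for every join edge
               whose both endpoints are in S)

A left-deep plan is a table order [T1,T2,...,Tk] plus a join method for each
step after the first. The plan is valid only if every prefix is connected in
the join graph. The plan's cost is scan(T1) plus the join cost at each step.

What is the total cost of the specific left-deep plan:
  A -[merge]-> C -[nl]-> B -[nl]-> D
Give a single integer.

step 1: scan A: cost=400, card=400
step 2: join C via merge
    card(P join C) = 400*80/(4) = 8000
    cost = 400 + 400*9 + 80*7 + 400 + 80 = 5040
step 3: join B via nl
    card(P join B) = 8000*20/(16) = 10000
    cost = 5040 + 8000*20 = 165040
step 4: join D via nl
    card(P join D) = 10000*120/(16) = 75000
    cost = 165040 + 10000*120 = 1365040

1365040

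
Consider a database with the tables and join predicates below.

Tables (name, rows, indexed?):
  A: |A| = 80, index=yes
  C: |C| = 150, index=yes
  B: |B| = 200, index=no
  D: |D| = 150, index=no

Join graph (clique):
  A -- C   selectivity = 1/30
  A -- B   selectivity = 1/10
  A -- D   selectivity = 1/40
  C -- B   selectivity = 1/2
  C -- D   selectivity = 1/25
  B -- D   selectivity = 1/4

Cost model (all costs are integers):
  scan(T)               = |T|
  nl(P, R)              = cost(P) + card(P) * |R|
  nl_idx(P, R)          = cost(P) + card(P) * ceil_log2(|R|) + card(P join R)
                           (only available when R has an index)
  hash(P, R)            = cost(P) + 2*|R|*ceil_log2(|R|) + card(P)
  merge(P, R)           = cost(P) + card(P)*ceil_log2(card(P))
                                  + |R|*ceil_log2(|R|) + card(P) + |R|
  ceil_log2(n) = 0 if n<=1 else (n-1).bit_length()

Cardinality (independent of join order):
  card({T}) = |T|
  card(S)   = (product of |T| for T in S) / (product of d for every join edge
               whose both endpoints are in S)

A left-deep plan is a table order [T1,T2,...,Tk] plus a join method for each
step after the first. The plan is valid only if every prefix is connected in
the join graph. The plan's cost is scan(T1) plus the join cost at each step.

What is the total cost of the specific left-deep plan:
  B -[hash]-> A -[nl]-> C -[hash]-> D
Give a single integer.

247920

step 1: scan B: cost=200, card=200
step 2: join A via hash
    card(P join A) = 200*80/(10) = 1600
    cost = 200 + 2*80*7 + 200 = 1520
step 3: join C via nl
    card(P join C) = 1600*150/(30*2) = 4000
    cost = 1520 + 1600*150 = 241520
step 4: join D via hash
    card(P join D) = 4000*150/(40*25*4) = 150
    cost = 241520 + 2*150*8 + 4000 = 247920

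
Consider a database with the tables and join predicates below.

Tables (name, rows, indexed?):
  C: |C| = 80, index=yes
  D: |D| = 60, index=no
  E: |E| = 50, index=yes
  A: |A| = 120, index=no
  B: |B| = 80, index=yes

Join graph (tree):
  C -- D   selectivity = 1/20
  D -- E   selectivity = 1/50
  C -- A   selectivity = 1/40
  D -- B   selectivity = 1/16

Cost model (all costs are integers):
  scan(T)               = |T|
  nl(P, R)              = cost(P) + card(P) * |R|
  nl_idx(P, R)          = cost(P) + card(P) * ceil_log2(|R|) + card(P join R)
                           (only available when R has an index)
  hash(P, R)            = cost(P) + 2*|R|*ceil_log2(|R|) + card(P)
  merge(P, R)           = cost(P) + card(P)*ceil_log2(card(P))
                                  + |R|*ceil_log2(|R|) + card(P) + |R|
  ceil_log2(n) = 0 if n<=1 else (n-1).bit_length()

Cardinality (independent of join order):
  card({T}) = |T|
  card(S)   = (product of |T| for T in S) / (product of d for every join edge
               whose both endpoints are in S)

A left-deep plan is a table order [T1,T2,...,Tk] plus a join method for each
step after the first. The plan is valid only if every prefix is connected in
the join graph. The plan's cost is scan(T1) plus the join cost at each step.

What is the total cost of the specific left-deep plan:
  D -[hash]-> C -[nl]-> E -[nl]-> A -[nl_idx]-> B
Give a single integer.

50680

step 1: scan D: cost=60, card=60
step 2: join C via hash
    card(P join C) = 60*80/(20) = 240
    cost = 60 + 2*80*7 + 60 = 1240
step 3: join E via nl
    card(P join E) = 240*50/(50) = 240
    cost = 1240 + 240*50 = 13240
step 4: join A via nl
    card(P join A) = 240*120/(40) = 720
    cost = 13240 + 240*120 = 42040
step 5: join B via nl_idx
    card(P join B) = 720*80/(16) = 3600
    cost = 42040 + 720*7 + 3600 = 50680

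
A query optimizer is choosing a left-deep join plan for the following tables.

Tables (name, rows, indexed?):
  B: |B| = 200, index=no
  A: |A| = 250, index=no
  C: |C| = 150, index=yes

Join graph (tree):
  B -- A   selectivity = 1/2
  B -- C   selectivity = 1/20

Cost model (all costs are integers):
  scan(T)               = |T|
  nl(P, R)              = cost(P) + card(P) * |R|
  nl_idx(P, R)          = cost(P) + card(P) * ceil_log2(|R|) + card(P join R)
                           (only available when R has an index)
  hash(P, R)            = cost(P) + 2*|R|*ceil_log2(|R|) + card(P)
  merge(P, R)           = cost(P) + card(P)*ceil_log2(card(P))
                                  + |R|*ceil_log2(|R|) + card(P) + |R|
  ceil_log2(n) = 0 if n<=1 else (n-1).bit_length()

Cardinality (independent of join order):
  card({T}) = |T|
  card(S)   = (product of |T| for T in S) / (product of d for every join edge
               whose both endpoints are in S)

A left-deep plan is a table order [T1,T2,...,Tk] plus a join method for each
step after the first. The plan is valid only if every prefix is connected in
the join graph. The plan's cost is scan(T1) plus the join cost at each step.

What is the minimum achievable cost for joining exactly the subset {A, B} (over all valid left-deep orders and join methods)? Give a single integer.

Selinger DP over subsets of {A,B}:
  {B}: scan cost=200, card=200
  {A}: scan cost=250, card=250
  {AB}: card=25000; try (B,hash)→3700, (A,merge)→4250, (B,merge)→4300, (A,hash)→4400, (A,nl)→50200, (B,nl)→50250; best=3700 via (B,hash)

3700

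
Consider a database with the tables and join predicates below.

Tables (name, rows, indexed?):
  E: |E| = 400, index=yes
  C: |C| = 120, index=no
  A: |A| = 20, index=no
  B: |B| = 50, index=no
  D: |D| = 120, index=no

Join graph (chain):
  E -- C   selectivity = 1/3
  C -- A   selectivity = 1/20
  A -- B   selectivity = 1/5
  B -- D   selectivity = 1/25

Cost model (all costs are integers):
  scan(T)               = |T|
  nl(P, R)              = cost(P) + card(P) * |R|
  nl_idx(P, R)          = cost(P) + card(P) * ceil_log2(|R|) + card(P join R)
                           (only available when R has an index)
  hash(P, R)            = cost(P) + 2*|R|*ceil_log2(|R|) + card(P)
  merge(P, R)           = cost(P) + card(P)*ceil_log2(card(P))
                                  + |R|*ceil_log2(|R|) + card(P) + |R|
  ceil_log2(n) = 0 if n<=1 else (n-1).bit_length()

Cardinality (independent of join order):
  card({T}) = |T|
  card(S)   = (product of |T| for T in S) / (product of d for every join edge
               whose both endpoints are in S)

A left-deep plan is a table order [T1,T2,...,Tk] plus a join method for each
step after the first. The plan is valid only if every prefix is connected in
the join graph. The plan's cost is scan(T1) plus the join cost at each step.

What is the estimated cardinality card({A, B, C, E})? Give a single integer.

160000

Tables in S: A(20), B(50), C(120), E(400)
Edges inside S: E-C(d=3), C-A(d=20), A-B(d=5)
numerator = 20 * 50 * 120 * 400 = 48000000
denominator = 3 * 20 * 5 = 300
card(S) = 48000000 / 300 = 160000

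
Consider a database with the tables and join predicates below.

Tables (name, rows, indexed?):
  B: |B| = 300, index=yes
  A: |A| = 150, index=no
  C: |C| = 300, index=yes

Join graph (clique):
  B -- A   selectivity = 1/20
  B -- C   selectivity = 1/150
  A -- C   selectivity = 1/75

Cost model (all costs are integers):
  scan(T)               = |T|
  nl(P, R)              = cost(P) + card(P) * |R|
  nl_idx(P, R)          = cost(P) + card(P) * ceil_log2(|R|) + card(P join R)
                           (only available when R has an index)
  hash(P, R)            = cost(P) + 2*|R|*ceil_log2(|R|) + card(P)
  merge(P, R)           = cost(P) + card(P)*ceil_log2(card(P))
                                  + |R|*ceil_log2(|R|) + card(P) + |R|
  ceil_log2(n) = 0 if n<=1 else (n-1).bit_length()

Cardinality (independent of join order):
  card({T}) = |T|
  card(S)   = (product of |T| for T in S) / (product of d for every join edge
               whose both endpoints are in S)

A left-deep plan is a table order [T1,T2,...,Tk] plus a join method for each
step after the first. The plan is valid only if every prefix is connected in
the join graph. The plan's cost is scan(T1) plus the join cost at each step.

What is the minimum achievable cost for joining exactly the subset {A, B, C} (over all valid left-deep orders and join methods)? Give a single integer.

6600

Selinger DP over subsets of {A,B,C}:
  {B}: scan cost=300, card=300
  {A}: scan cost=150, card=150
  {C}: scan cost=300, card=300
  {AB}: card=2250; try (A,hash)→3000, (B,nl_idx)→3750, (B,merge)→4500, (A,merge)→4650, (B,hash)→5700, (B,nl)→45150 …(+1); best=3000 via (A,hash)
  {BC}: card=600; try (C,nl_idx)→3600, (B,nl_idx)→3600, (C,hash)→6000, (B,hash)→6000, (C,merge)→6300, (B,merge)→6300 …(+2); best=3600 via (C,nl_idx)
  {AC}: card=600; try (C,nl_idx)→2100, (A,hash)→3000, (C,merge)→4500, (A,merge)→4650, (C,hash)→5700, (C,nl)→45150 …(+1); best=2100 via (C,nl_idx)
  {ABC}: card=60; try (A,hash)→6600, (B,nl_idx)→7560, (B,hash)→8100, (C,hash)→10650, (A,merge)→11550, (B,merge)→11700 …(+5); best=6600 via (A,hash)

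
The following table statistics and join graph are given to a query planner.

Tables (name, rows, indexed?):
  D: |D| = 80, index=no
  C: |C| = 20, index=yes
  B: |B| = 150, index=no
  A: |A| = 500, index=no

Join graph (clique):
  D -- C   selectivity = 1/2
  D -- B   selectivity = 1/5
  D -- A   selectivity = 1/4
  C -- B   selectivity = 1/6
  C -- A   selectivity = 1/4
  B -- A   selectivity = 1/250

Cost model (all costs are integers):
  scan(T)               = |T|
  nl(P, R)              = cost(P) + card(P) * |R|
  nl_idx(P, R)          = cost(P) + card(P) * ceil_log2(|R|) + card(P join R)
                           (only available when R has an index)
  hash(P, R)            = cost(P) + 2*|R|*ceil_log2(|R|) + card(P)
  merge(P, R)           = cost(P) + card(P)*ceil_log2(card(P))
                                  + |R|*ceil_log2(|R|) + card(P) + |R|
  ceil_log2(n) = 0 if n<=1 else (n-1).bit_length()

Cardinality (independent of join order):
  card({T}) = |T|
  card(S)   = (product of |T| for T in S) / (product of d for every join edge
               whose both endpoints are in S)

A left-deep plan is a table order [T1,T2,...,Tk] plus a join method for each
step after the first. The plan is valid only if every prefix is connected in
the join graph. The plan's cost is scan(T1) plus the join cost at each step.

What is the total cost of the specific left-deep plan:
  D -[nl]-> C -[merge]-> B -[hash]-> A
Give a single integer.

step 1: scan D: cost=80, card=80
step 2: join C via nl
    card(P join C) = 80*20/(2) = 800
    cost = 80 + 80*20 = 1680
step 3: join B via merge
    card(P join B) = 800*150/(5*6) = 4000
    cost = 1680 + 800*10 + 150*8 + 800 + 150 = 11830
step 4: join A via hash
    card(P join A) = 4000*500/(4*4*250) = 500
    cost = 11830 + 2*500*9 + 4000 = 24830

24830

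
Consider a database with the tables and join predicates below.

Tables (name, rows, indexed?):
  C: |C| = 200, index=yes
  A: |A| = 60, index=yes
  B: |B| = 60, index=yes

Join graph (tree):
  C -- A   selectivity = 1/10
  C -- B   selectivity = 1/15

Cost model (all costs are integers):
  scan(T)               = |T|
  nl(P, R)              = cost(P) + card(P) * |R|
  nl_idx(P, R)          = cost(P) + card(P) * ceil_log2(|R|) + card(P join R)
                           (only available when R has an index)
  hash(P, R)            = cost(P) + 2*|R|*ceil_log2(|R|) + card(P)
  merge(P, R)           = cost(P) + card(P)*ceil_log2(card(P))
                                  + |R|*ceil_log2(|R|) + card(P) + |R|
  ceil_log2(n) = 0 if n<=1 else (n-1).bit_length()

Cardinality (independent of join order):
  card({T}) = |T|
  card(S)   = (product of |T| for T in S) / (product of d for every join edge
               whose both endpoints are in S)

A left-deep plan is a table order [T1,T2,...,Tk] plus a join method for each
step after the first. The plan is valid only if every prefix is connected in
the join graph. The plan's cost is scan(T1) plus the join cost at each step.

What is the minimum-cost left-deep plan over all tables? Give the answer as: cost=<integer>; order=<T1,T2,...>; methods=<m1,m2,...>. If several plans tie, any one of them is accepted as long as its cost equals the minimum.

Selinger DP (subsets sized 1..n):
  {C}: scan cost=200, card=200
  {A}: scan cost=60, card=60
  {B}: scan cost=60, card=60
  {AC}: card=1200; try (A,hash)→1120, (C,nl_idx)→1740, (C,merge)→2280, (A,merge)→2420, (A,nl_idx)→2600, (C,hash)→3320 …(+2); best=1120 via (A,hash)
  {BC}: card=800; try (B,hash)→1120, (C,nl_idx)→1340, (B,nl_idx)→2200, (C,merge)→2280, (B,merge)→2420, (C,hash)→3320 …(+2); best=1120 via (B,hash)
  {ABC}: card=4800; try (A,hash)→2640, (B,hash)→3040, (A,merge)→10340, (A,nl_idx)→10720, (B,nl_idx)→13120, (B,merge)→15940 …(+2); best=2640 via (A,hash)

cost=2640; order=C,B,A; methods=hash,hash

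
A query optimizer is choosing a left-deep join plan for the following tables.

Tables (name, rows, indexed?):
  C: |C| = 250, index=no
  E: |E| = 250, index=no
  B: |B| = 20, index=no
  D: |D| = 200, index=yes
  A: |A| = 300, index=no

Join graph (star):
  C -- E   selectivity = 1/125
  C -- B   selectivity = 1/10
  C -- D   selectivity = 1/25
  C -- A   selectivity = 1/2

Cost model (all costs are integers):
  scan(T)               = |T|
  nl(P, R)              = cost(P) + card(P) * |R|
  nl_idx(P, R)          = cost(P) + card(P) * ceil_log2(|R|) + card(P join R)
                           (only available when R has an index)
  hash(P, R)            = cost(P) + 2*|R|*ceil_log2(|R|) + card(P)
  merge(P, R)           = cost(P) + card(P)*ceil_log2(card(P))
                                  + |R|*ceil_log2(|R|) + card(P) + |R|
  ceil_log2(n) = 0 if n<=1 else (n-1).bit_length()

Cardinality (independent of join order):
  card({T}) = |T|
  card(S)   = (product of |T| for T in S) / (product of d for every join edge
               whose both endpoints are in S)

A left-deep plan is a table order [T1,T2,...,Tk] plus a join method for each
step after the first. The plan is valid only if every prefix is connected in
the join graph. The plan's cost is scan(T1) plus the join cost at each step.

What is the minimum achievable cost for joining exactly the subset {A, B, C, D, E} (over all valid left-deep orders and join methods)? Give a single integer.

22800

Selinger DP over subsets of {A,B,C,D,E}:
  {C}: scan cost=250, card=250
  {E}: scan cost=250, card=250
  {B}: scan cost=20, card=20
  {D}: scan cost=200, card=200
  {A}: scan cost=300, card=300
  {CE}: card=500; try (E,hash)→4500, (C,hash)→4500, (E,merge)→4750, (C,merge)→4750, (E,nl)→62750, (C,nl)→62750; best=4500 via (E,hash)
  {BC}: card=500; try (B,hash)→700, (C,merge)→2390, (B,merge)→2620, (C,hash)→4040, (C,nl)→5020, (B,nl)→5250; best=700 via (B,hash)
  {CD}: card=2000; try (D,hash)→3700, (D,nl_idx)→4250, (C,merge)→4250, (D,merge)→4300, (C,hash)→4400, (C,nl)→50200 …(+1); best=3700 via (D,hash)
  {AC}: card=37500; try (C,hash)→4600, (A,merge)→5500, (C,merge)→5550, (A,hash)→5900, (A,nl)→75250, (C,nl)→75300; best=4600 via (C,hash)
  {BCE}: card=1000; try (E,hash)→5200, (B,hash)→5200, (E,merge)→7950, (B,merge)→9620, (B,nl)→14500, (E,nl)→125700; best=5200 via (E,hash)
  {CDE}: card=4000; try (D,hash)→8200, (E,hash)→9700, (D,merge)→11300, (D,nl_idx)→12500, (E,merge)→29950, (D,nl)→104500 …(+1); best=8200 via (D,hash)
  {ACE}: card=75000; try (A,hash)→10400, (A,merge)→12500, (E,hash)→46100, (A,nl)→154500, (E,merge)→644350, (E,nl)→9379600; best=10400 via (A,hash)
  {BCD}: card=4000; try (D,hash)→4400, (B,hash)→5900, (D,merge)→7500, (D,nl_idx)→8700, (B,merge)→27820, (B,nl)→43700 …(+1); best=4400 via (D,hash)
  {ABC}: card=75000; try (A,hash)→6600, (A,merge)→8700, (B,hash)→42300, (A,nl)→150700, (B,merge)→642220, (B,nl)→754600; best=6600 via (A,hash)
  {ACD}: card=300000; try (A,hash)→11100, (A,merge)→30700, (D,hash)→45300, (A,nl)→603700, (D,nl_idx)→604600, (D,merge)→643900 …(+1); best=11100 via (A,hash)
  {BCDE}: card=8000; try (D,hash)→9400, (E,hash)→12400, (B,hash)→12400, (D,merge)→18000, (D,nl_idx)→21200, (E,merge)→58650 …(+4); best=9400 via (D,hash)
  {ABCE}: card=150000; try (A,hash)→11600, (A,merge)→19200, (E,hash)→85600, (B,hash)→85600, (A,nl)→305200, (E,merge)→1358850 …(+3); best=11600 via (A,hash)
  {ACDE}: card=600000; try (A,hash)→17600, (A,merge)→63200, (D,hash)→88600, (E,hash)→315100, (A,nl)→1208200, (D,nl_idx)→1210400 …(+4); best=17600 via (A,hash)
  {ABCD}: card=600000; try (A,hash)→13800, (A,merge)→59400, (D,hash)→84800, (B,hash)→311300, (A,nl)→1204400, (D,nl_idx)→1206600 …(+4); best=13800 via (A,hash)
  {ABCDE}: card=1200000; try (A,hash)→22800, (A,merge)→124400, (D,hash)→164800, (E,hash)→617800, (B,hash)→617800, (A,nl)→2409400 …(+7); best=22800 via (A,hash)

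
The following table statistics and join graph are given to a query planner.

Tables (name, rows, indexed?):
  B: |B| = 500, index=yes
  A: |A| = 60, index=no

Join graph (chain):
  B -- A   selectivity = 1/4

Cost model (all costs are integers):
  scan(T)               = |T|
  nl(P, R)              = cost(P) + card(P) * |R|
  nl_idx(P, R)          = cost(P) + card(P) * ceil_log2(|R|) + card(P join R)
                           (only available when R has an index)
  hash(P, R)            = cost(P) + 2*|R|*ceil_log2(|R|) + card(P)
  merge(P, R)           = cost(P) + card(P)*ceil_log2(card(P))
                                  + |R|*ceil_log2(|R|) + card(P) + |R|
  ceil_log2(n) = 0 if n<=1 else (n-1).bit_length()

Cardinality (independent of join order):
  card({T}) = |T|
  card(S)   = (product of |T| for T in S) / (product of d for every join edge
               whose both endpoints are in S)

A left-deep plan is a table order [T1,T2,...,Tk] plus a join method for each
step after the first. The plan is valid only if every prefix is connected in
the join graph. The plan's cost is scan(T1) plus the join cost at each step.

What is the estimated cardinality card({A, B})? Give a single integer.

7500

Tables in S: A(60), B(500)
Edges inside S: B-A(d=4)
numerator = 60 * 500 = 30000
denominator = 4 = 4
card(S) = 30000 / 4 = 7500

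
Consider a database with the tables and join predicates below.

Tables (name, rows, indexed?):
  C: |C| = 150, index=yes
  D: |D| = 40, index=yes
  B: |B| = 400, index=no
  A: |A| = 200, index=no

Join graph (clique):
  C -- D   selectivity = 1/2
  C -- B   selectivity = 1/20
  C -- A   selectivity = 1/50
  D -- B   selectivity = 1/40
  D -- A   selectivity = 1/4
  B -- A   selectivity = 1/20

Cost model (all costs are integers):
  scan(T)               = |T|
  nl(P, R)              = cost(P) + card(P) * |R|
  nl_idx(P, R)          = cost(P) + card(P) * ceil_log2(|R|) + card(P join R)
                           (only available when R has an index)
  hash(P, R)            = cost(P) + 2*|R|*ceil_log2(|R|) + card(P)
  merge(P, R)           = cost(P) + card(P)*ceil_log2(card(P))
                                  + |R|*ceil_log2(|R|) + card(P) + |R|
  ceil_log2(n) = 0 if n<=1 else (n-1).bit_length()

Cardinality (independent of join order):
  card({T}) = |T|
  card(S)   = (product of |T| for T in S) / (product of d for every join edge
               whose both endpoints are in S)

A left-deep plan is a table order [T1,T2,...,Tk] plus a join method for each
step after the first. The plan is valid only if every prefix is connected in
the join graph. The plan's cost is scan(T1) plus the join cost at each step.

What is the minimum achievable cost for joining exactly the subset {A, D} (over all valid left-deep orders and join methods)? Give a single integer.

Selinger DP over subsets of {A,D}:
  {D}: scan cost=40, card=40
  {A}: scan cost=200, card=200
  {AD}: card=2000; try (D,hash)→880, (A,merge)→2120, (D,merge)→2280, (A,hash)→3280, (D,nl_idx)→3400, (A,nl)→8040 …(+1); best=880 via (D,hash)

880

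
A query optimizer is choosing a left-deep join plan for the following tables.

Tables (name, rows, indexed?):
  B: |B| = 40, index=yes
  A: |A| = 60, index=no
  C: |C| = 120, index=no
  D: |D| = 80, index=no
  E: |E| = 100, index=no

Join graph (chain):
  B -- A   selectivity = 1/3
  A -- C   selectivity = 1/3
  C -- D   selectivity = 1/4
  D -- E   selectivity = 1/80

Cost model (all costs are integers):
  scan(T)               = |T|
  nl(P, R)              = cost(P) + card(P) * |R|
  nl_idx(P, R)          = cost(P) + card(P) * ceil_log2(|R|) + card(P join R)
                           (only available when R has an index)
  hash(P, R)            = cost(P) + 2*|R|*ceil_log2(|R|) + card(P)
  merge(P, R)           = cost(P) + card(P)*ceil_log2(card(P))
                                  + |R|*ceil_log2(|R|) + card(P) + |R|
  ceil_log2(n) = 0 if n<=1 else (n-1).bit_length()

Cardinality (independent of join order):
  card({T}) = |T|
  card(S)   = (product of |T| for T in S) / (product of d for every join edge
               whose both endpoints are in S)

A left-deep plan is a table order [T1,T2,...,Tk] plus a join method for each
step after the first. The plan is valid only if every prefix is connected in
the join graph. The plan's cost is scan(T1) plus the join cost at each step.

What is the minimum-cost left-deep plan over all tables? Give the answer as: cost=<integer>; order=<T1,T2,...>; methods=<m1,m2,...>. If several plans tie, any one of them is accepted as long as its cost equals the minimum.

cost=67280; order=E,D,C,A,B; methods=hash,merge,hash,hash

Selinger DP (subsets sized 1..n):
  {B}: scan cost=40, card=40
  {A}: scan cost=60, card=60
  {C}: scan cost=120, card=120
  {D}: scan cost=80, card=80
  {E}: scan cost=100, card=100
  {AB}: card=800; try (B,hash)→600, (A,merge)→740, (B,merge)→760, (A,hash)→800, (B,nl_idx)→1220, (A,nl)→2440 …(+1); best=600 via (B,hash)
  {AC}: card=2400; try (A,hash)→960, (C,merge)→1440, (A,merge)→1500, (C,hash)→1800, (C,nl)→7260, (A,nl)→7320; best=960 via (A,hash)
  {CD}: card=2400; try (D,hash)→1360, (C,merge)→1680, (D,merge)→1720, (C,hash)→1840, (C,nl)→9680, (D,nl)→9720; best=1360 via (D,hash)
  {DE}: card=100; try (D,hash)→1320, (E,merge)→1520, (D,merge)→1540, (E,hash)→1560, (E,nl)→8080, (D,nl)→8100; best=1320 via (D,hash)
  {ABC}: card=32000; try (C,hash)→3080, (B,hash)→3840, (C,merge)→10360, (B,merge)→32440, (B,nl_idx)→47360, (C,nl)→96600 …(+1); best=3080 via (C,hash)
  {ACD}: card=48000; try (D,hash)→4480, (A,hash)→4480, (D,merge)→32800, (A,merge)→32980, (A,nl)→145360, (D,nl)→192960; best=4480 via (D,hash)
  {CDE}: card=3000; try (C,merge)→3080, (C,hash)→3100, (E,hash)→5160, (C,nl)→13320, (E,merge)→33360, (E,nl)→241360; best=3080 via (C,merge)
  {ABCD}: card=640000; try (D,hash)→36200, (B,hash)→52960, (D,merge)→515720, (B,merge)→820760, (B,nl_idx)→932480, (B,nl)→1924480 …(+1); best=36200 via (D,hash)
  {ACDE}: card=60000; try (A,hash)→6800, (A,merge)→42500, (E,hash)→53880, (A,nl)→183080, (E,merge)→821280, (E,nl)→4804480; best=6800 via (A,hash)
  {ABCDE}: card=800000; try (B,hash)→67280, (E,hash)→677600, (B,merge)→1027080, (B,nl_idx)→1166800, (B,nl)→2406800, (E,merge)→13477000 …(+1); best=67280 via (B,hash)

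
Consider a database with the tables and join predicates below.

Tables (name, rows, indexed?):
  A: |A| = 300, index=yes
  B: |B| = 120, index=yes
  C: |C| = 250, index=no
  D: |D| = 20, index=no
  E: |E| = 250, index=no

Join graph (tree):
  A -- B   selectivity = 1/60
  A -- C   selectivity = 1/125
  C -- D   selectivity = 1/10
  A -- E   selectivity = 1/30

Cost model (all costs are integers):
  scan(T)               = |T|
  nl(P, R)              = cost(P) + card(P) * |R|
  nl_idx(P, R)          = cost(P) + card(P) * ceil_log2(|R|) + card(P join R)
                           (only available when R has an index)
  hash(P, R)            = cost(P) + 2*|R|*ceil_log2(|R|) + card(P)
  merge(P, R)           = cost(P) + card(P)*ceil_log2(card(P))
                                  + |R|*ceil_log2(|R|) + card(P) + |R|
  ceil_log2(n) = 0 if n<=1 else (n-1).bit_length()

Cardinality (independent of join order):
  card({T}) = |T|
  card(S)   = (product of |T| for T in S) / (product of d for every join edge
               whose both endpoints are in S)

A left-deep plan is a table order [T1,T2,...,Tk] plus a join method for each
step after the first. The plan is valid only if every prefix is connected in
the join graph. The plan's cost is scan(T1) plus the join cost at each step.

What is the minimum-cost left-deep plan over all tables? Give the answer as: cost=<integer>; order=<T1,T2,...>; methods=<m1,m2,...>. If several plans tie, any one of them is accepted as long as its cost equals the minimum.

Selinger DP (subsets sized 1..n):
  {A}: scan cost=300, card=300
  {B}: scan cost=120, card=120
  {C}: scan cost=250, card=250
  {D}: scan cost=20, card=20
  {E}: scan cost=250, card=250
  {AB}: card=600; try (A,nl_idx)→1800, (B,hash)→2280, (B,nl_idx)→3000, (A,merge)→4080, (B,merge)→4260, (A,hash)→5640 …(+2); best=1800 via (A,nl_idx)
  {AC}: card=600; try (A,nl_idx)→3100, (C,hash)→4600, (A,merge)→5500, (C,merge)→5550, (A,hash)→5900, (A,nl)→75250 …(+1); best=3100 via (A,nl_idx)
  {AE}: card=2500; try (E,hash)→4600, (A,nl_idx)→5000, (A,merge)→5500, (E,merge)→5550, (A,hash)→5900, (A,nl)→75250 …(+1); best=4600 via (E,hash)
  {CD}: card=500; try (D,hash)→700, (C,merge)→2390, (D,merge)→2620, (C,hash)→4040, (C,nl)→5020, (D,nl)→5250; best=700 via (D,hash)
  {ABC}: card=1200; try (B,hash)→5380, (C,hash)→6400, (B,nl_idx)→8500, (C,merge)→10650, (B,merge)→10660, (B,nl)→75100 …(+1); best=5380 via (B,hash)
  {ABE}: card=5000; try (E,hash)→6400, (B,hash)→8780, (E,merge)→10650, (B,nl_idx)→27100, (B,merge)→38060, (E,nl)→151800 …(+1); best=6400 via (E,hash)
  {ACD}: card=1200; try (D,hash)→3900, (A,nl_idx)→6400, (A,hash)→6600, (A,merge)→8700, (D,merge)→9820, (D,nl)→15100 …(+1); best=3900 via (D,hash)
  {ACE}: card=5000; try (E,hash)→7700, (C,hash)→11100, (E,merge)→11950, (C,merge)→39350, (E,nl)→153100, (C,nl)→629600; best=7700 via (E,hash)
  {ABCD}: card=2400; try (D,hash)→6780, (B,hash)→6780, (B,nl_idx)→14700, (B,merge)→19260, (D,merge)→19900, (D,nl)→29380 …(+1); best=6780 via (D,hash)
  {ABCE}: card=10000; try (E,hash)→10580, (B,hash)→14380, (C,hash)→15400, (E,merge)→22030, (B,nl_idx)→52700, (C,merge)→78650 …(+4); best=10580 via (E,hash)
  {ACDE}: card=10000; try (E,hash)→9100, (D,hash)→12900, (E,merge)→20550, (D,merge)→77820, (D,nl)→107700, (E,nl)→303900; best=9100 via (E,hash)
  {ABCDE}: card=20000; try (E,hash)→13180, (D,hash)→20780, (B,hash)→20780, (E,merge)→40230, (B,nl_idx)→99100, (B,merge)→160060 …(+4); best=13180 via (E,hash)

cost=13180; order=C,A,B,D,E; methods=nl_idx,hash,hash,hash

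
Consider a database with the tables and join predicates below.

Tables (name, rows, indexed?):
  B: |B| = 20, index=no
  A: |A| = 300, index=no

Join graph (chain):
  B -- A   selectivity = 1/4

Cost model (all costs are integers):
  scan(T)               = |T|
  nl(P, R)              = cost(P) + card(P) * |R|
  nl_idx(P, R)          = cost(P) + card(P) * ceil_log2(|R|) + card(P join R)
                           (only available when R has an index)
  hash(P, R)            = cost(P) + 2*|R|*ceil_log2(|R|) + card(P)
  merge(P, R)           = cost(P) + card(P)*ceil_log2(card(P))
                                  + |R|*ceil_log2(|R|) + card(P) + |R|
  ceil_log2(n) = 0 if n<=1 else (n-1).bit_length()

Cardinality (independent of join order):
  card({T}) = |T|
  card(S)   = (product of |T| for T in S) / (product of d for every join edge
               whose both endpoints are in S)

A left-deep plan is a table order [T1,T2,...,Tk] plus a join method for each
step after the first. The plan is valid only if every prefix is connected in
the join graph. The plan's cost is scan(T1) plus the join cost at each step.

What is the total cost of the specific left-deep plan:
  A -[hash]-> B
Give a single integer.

800

step 1: scan A: cost=300, card=300
step 2: join B via hash
    card(P join B) = 300*20/(4) = 1500
    cost = 300 + 2*20*5 + 300 = 800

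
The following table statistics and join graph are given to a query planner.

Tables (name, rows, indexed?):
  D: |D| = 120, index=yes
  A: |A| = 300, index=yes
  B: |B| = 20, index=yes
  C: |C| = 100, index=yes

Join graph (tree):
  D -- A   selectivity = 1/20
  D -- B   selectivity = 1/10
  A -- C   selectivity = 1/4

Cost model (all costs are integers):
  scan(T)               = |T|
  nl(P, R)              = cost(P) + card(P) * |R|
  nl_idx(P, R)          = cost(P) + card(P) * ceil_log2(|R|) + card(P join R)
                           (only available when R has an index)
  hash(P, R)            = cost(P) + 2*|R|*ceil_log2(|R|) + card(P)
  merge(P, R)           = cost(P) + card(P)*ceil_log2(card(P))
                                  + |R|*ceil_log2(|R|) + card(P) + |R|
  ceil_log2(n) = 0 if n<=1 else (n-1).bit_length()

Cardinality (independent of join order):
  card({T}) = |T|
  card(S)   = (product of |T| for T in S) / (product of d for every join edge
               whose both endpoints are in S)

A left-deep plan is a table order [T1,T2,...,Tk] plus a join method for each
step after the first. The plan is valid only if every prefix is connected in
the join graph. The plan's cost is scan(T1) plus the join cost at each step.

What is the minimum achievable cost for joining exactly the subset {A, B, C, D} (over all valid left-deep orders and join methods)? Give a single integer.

Selinger DP over subsets of {A,B,C,D}:
  {D}: scan cost=120, card=120
  {A}: scan cost=300, card=300
  {B}: scan cost=20, card=20
  {C}: scan cost=100, card=100
  {AD}: card=1800; try (D,hash)→2280, (A,nl_idx)→3000, (A,merge)→4080, (D,nl_idx)→4200, (D,merge)→4260, (A,hash)→5640 …(+2); best=2280 via (D,hash)
  {BD}: card=240; try (D,nl_idx)→400, (B,hash)→440, (B,nl_idx)→960, (D,merge)→1100, (B,merge)→1200, (D,hash)→1720 …(+2); best=400 via (D,nl_idx)
  {AC}: card=7500; try (C,hash)→2000, (A,merge)→3900, (C,merge)→4100, (A,hash)→5600, (A,nl_idx)→8500, (C,nl_idx)→9900 …(+2); best=2000 via (C,hash)
  {ABD}: card=3600; try (B,hash)→4280, (A,merge)→5560, (A,hash)→6040, (A,nl_idx)→6160, (B,nl_idx)→14880, (B,merge)→24000 …(+2); best=4280 via (B,hash)
  {ACD}: card=45000; try (C,hash)→5480, (D,hash)→11180, (C,merge)→24680, (C,nl_idx)→59880, (D,nl_idx)→99500, (D,merge)→107960 …(+2); best=5480 via (C,hash)
  {ABCD}: card=90000; try (C,hash)→9280, (B,hash)→50680, (C,merge)→51880, (C,nl_idx)→119480, (B,nl_idx)→320480, (C,nl)→364280 …(+2); best=9280 via (C,hash)

9280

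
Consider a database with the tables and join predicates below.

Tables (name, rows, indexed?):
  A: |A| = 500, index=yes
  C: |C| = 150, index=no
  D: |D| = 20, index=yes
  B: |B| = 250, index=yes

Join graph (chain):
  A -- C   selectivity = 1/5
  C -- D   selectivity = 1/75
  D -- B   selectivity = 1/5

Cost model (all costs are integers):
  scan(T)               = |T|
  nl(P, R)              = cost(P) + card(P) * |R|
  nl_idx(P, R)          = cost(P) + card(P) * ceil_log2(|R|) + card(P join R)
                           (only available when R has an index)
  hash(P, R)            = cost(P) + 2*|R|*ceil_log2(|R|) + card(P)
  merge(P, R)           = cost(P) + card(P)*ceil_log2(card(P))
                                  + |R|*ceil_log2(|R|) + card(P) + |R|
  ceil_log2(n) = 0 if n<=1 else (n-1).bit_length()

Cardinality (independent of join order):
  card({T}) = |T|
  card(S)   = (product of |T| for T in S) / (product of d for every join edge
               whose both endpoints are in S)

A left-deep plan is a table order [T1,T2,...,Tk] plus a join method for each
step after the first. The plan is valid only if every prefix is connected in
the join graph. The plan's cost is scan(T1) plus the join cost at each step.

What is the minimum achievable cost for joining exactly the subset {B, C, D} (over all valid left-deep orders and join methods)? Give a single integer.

Selinger DP over subsets of {B,C,D}:
  {C}: scan cost=150, card=150
  {D}: scan cost=20, card=20
  {B}: scan cost=250, card=250
  {CD}: card=40; try (D,hash)→500, (D,nl_idx)→940, (C,merge)→1490, (D,merge)→1620, (C,hash)→2440, (C,nl)→3020 …(+1); best=500 via (D,hash)
  {BD}: card=1000; try (D,hash)→700, (B,nl_idx)→1180, (B,merge)→2390, (D,nl_idx)→2500, (D,merge)→2620, (B,hash)→4040 …(+2); best=700 via (D,hash)
  {BCD}: card=2000; try (B,nl_idx)→2820, (B,merge)→3030, (C,hash)→4100, (B,hash)→4540, (B,nl)→10500, (C,merge)→13050 …(+1); best=2820 via (B,nl_idx)

2820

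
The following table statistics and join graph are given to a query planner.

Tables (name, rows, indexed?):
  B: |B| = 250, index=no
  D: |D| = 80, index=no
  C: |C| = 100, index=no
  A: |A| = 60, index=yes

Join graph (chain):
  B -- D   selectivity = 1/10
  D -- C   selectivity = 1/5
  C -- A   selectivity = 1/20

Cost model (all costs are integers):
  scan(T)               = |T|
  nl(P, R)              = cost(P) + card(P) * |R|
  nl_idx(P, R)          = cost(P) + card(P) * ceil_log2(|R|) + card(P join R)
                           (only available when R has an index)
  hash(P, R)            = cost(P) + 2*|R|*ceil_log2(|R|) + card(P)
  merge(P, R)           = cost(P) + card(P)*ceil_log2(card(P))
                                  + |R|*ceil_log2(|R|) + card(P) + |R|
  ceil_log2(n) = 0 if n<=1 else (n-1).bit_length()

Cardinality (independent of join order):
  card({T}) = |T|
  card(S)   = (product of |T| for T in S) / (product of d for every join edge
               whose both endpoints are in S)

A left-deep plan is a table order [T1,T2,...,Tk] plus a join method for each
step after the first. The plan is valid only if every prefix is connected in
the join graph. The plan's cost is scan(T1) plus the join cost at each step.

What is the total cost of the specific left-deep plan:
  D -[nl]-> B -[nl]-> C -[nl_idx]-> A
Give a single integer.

step 1: scan D: cost=80, card=80
step 2: join B via nl
    card(P join B) = 80*250/(10) = 2000
    cost = 80 + 80*250 = 20080
step 3: join C via nl
    card(P join C) = 2000*100/(5) = 40000
    cost = 20080 + 2000*100 = 220080
step 4: join A via nl_idx
    card(P join A) = 40000*60/(20) = 120000
    cost = 220080 + 40000*6 + 120000 = 580080

580080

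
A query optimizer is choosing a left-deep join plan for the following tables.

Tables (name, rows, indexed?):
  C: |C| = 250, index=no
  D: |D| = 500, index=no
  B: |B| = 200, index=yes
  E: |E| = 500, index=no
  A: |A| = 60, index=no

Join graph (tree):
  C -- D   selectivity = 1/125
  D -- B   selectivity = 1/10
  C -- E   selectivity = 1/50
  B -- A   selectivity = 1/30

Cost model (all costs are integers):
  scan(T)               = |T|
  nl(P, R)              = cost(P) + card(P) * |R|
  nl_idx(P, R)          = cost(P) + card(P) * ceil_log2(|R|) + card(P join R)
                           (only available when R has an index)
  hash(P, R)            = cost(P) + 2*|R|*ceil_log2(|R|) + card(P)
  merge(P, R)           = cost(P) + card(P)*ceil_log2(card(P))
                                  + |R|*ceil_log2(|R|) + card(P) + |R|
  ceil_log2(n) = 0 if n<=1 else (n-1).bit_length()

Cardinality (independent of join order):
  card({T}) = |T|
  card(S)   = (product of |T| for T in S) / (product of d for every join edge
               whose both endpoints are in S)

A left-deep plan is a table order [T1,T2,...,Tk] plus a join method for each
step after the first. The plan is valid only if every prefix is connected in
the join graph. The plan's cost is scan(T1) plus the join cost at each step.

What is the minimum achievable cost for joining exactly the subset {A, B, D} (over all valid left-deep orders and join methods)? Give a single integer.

Selinger DP over subsets of {A,B,D}:
  {D}: scan cost=500, card=500
  {B}: scan cost=200, card=200
  {A}: scan cost=60, card=60
  {BD}: card=10000; try (B,hash)→4200, (D,merge)→7000, (B,merge)→7300, (D,hash)→9400, (B,nl_idx)→14500, (D,nl)→100200 …(+1); best=4200 via (B,hash)
  {AB}: card=400; try (B,nl_idx)→940, (A,hash)→1120, (B,merge)→2280, (A,merge)→2420, (B,hash)→3320, (B,nl)→12060 …(+1); best=940 via (B,nl_idx)
  {ABD}: card=20000; try (D,merge)→9940, (D,hash)→10340, (A,hash)→14920, (A,merge)→154620, (D,nl)→200940, (A,nl)→604200; best=9940 via (D,merge)

9940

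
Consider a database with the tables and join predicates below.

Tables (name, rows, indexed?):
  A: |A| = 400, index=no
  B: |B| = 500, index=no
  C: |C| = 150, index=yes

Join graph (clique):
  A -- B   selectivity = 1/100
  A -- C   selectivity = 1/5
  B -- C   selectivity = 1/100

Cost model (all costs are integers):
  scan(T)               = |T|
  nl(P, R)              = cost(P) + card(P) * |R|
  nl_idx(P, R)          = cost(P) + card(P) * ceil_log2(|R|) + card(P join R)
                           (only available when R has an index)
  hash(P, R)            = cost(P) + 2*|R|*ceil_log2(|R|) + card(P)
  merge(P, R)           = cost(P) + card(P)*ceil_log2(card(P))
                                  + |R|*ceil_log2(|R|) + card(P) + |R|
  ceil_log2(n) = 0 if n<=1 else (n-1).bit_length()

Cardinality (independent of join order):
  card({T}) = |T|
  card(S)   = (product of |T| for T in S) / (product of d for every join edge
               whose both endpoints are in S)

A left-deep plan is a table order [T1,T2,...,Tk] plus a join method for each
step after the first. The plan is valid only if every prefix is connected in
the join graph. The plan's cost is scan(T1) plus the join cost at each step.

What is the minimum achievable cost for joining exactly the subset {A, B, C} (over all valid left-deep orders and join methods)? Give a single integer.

Selinger DP over subsets of {A,B,C}:
  {A}: scan cost=400, card=400
  {B}: scan cost=500, card=500
  {C}: scan cost=150, card=150
  {AB}: card=2000; try (A,hash)→8200, (B,merge)→9400, (A,merge)→9500, (B,hash)→9800, (B,nl)→200400, (A,nl)→200500; best=8200 via (A,hash)
  {AC}: card=12000; try (C,hash)→3200, (A,merge)→5500, (C,merge)→5750, (A,hash)→7500, (C,nl_idx)→15600, (A,nl)→60150 …(+1); best=3200 via (C,hash)
  {BC}: card=750; try (C,hash)→3400, (C,nl_idx)→5250, (B,merge)→6500, (C,merge)→6850, (B,hash)→9300, (B,nl)→75150 …(+1); best=3400 via (C,hash)
  {ABC}: card=600; try (A,hash)→11350, (C,hash)→12600, (A,merge)→15650, (B,hash)→24200, (C,nl_idx)→24800, (C,merge)→33550 …(+4); best=11350 via (A,hash)

11350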